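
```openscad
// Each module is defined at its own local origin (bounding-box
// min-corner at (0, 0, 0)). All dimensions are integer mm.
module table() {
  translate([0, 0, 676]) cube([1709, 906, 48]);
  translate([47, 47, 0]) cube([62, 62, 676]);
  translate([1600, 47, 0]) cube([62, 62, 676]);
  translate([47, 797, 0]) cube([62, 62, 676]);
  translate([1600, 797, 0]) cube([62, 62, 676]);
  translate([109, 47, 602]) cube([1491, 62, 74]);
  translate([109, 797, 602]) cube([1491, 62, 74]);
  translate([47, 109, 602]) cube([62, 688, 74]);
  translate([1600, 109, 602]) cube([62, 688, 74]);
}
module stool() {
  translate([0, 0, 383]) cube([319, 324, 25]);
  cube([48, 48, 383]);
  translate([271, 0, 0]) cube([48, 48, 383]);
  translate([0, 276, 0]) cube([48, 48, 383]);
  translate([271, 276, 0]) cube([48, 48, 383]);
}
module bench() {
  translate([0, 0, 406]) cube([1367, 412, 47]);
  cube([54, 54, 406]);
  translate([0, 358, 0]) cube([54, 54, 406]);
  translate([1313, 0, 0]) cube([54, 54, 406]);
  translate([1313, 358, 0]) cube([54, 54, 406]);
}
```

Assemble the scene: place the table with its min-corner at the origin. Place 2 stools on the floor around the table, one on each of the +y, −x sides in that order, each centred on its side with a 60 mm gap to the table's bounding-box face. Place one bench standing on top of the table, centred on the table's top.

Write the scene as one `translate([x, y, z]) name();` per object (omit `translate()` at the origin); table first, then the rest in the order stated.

table();
translate([695, 966, 0]) stool();
translate([-379, 291, 0]) stool();
translate([171, 247, 724]) bench();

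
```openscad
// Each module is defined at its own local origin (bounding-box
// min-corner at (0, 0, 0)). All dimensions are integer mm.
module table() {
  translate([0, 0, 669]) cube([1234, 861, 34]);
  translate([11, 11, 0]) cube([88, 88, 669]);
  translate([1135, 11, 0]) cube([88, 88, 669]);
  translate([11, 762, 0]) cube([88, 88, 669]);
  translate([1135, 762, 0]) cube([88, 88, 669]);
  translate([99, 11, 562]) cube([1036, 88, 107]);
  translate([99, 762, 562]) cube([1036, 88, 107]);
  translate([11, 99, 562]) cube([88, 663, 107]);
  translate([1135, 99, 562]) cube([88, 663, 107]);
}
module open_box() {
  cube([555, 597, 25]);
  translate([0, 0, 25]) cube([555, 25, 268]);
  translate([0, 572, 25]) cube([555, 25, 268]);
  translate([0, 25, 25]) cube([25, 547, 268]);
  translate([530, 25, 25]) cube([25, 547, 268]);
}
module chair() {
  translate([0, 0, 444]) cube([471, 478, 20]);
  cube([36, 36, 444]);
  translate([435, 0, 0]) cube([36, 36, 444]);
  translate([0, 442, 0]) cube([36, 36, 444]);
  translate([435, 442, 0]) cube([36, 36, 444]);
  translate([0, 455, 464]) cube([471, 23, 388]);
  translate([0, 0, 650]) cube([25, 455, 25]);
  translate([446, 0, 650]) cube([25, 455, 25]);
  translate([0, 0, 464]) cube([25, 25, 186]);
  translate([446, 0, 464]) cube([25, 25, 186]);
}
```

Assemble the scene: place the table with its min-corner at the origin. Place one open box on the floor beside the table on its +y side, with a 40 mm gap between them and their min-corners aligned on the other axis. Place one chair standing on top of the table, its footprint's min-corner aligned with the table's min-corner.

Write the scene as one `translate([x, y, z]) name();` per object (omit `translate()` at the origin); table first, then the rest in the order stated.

table();
translate([0, 901, 0]) open_box();
translate([0, 0, 703]) chair();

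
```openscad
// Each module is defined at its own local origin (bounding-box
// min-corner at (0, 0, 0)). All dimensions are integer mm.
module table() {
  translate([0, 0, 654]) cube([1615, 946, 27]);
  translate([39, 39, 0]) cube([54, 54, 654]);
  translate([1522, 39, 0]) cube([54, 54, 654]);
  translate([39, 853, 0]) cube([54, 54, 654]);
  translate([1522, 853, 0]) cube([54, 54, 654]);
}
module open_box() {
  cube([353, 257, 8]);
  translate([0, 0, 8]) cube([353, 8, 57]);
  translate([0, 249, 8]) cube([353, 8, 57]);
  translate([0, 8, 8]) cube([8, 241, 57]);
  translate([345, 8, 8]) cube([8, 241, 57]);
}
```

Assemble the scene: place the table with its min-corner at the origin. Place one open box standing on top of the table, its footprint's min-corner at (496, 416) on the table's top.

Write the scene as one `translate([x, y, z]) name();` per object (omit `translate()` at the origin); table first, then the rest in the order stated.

table();
translate([496, 416, 681]) open_box();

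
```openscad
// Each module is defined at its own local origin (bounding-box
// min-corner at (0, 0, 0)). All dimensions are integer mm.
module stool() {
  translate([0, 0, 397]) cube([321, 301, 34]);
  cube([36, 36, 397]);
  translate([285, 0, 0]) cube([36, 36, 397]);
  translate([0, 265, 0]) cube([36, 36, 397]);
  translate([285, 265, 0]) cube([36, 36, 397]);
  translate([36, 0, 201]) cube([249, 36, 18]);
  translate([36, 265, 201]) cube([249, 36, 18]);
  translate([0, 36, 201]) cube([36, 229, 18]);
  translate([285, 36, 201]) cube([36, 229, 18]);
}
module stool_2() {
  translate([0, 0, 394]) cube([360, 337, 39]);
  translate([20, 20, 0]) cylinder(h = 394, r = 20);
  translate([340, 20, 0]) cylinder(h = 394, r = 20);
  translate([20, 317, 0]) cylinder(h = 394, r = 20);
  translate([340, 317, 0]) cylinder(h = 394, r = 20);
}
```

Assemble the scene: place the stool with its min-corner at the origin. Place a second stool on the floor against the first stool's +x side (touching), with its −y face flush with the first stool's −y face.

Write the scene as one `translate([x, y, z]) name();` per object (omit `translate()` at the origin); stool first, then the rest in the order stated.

stool();
translate([321, 0, 0]) stool_2();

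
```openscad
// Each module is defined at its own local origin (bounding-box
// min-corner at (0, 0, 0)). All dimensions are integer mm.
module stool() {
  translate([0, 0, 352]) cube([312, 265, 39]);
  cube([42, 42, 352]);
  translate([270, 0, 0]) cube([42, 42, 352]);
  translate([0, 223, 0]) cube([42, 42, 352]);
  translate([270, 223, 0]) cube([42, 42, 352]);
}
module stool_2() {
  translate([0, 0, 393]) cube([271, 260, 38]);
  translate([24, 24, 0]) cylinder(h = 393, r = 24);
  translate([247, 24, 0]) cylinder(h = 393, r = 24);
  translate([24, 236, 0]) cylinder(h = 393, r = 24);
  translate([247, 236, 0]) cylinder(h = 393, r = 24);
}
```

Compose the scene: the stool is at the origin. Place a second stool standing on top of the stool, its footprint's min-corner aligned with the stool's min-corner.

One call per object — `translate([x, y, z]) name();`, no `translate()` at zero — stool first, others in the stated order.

stool();
translate([0, 0, 391]) stool_2();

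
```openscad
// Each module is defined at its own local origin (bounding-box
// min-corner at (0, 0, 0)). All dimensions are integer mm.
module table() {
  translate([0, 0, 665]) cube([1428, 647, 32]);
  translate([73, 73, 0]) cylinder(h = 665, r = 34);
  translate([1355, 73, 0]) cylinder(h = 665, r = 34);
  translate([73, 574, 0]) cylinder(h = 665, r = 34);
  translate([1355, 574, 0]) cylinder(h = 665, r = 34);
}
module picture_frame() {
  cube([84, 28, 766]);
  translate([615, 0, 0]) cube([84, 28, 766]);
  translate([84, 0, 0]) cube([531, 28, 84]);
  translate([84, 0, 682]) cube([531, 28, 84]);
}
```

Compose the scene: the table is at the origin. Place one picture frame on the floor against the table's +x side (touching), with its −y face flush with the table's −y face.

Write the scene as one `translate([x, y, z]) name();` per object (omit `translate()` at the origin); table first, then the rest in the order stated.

table();
translate([1428, 0, 0]) picture_frame();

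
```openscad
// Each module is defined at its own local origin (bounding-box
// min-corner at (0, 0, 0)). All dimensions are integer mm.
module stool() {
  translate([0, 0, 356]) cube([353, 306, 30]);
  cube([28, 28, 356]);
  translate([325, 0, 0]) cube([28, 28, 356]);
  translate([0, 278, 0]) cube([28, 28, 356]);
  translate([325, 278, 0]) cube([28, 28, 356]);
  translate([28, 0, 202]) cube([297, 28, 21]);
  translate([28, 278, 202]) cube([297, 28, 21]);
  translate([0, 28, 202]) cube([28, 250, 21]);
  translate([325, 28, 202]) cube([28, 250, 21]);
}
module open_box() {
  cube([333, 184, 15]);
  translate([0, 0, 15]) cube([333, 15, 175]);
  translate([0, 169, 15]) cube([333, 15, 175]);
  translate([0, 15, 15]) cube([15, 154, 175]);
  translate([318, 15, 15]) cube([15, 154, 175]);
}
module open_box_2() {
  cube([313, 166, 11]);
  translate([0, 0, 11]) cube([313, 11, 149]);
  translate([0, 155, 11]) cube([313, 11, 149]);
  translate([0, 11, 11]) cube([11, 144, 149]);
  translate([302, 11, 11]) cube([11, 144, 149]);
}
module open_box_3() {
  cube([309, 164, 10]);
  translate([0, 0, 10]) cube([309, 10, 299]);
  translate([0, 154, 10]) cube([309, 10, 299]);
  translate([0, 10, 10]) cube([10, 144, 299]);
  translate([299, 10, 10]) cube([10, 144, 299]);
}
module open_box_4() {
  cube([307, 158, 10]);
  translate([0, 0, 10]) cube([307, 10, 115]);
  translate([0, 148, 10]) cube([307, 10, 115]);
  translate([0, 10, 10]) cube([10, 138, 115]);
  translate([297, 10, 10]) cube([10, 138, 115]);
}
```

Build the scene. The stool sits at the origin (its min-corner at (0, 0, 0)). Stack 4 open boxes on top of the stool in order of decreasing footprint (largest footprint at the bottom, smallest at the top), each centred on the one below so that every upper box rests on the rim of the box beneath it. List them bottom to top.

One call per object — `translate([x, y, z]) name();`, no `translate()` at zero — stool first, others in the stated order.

stool();
translate([10, 61, 386]) open_box();
translate([20, 70, 576]) open_box_2();
translate([22, 71, 736]) open_box_3();
translate([23, 74, 1045]) open_box_4();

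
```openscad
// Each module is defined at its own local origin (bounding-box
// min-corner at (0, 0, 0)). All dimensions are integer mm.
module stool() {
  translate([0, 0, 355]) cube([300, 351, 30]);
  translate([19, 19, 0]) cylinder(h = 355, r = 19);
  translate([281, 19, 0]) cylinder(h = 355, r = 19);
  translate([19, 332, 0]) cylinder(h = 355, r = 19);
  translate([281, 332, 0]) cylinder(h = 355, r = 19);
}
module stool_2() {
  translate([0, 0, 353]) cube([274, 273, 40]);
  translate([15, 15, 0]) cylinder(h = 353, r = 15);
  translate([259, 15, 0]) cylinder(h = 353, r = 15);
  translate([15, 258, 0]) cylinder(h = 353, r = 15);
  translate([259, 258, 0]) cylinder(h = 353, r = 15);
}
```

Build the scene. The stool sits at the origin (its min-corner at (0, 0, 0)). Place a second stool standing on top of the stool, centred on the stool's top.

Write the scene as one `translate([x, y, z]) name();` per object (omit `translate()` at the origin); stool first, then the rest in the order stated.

stool();
translate([13, 39, 385]) stool_2();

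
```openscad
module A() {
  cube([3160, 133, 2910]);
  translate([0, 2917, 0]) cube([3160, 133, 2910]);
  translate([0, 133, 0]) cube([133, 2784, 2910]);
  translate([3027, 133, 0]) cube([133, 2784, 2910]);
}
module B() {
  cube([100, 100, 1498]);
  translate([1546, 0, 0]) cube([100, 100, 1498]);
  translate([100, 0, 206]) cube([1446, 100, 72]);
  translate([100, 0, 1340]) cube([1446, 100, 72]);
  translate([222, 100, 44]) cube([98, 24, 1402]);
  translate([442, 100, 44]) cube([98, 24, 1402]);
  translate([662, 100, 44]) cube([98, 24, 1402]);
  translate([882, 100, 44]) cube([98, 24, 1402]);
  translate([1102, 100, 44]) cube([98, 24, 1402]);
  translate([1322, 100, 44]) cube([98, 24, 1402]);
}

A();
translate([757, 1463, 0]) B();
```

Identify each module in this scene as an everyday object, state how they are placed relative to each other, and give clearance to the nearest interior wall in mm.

A is a house frame. B is a fence section. The fence section sits inside the house frame, centred. The clearance to the nearest interior wall is 624 mm.

Clearances: x = 624, y = 1330; minimum 624 mm.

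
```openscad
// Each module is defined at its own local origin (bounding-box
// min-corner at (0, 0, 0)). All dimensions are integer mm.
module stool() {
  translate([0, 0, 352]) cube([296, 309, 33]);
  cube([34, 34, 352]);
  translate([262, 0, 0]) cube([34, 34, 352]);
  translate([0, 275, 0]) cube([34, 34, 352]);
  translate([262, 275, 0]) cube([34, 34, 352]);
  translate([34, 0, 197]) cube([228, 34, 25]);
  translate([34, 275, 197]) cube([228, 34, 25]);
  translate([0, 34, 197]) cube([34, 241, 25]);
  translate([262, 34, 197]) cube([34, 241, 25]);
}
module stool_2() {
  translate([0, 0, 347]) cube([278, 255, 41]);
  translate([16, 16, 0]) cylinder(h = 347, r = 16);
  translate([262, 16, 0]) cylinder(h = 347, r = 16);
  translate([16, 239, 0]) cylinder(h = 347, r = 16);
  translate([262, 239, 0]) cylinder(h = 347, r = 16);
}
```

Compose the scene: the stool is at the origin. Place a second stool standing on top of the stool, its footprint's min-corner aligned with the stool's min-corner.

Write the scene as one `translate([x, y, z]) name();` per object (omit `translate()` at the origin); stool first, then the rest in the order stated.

stool();
translate([0, 0, 385]) stool_2();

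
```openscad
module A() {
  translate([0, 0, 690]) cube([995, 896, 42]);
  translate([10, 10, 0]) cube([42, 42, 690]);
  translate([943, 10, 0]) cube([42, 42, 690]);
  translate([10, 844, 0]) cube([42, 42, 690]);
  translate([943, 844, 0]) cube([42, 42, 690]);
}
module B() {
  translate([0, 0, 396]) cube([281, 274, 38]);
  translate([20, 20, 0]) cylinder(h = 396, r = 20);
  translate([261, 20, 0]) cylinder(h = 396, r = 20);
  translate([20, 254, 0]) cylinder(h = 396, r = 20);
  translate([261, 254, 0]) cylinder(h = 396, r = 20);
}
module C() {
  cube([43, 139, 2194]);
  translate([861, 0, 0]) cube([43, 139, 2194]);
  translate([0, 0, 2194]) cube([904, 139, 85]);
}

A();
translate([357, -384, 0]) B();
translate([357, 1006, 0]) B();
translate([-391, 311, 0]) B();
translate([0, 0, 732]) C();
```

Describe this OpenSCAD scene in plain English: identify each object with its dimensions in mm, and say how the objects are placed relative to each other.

A is a rectangular dining table. The top is 995×896×42 mm with its upper surface at z = 732 mm. It stands on four 42×42 mm square legs, each inset 10 mm from the nearest pair of top edges, running from the floor to the underside of the top.

B is a four-legged stool. The seat is 281×274 mm, 38 mm thick, top at z = 434 mm. It stands on four round legs, each 40 mm in diameter, from z = 0 to the seat underside, each leg's axis is inset half a diameter from the nearest pair of seat edges (so the leg's bounding box is flush with the corner).

C is a rectangular door frame: two vertical jambs of 43×139 mm section, 2194 mm tall, with a clear opening 818 mm wide between their inner faces. A header 85 mm tall and 139 mm deep lies on top of the jambs and spans the full outside width.

Three stools sit around the table at the −y, +y, −x sides. The door frame is on top of the table.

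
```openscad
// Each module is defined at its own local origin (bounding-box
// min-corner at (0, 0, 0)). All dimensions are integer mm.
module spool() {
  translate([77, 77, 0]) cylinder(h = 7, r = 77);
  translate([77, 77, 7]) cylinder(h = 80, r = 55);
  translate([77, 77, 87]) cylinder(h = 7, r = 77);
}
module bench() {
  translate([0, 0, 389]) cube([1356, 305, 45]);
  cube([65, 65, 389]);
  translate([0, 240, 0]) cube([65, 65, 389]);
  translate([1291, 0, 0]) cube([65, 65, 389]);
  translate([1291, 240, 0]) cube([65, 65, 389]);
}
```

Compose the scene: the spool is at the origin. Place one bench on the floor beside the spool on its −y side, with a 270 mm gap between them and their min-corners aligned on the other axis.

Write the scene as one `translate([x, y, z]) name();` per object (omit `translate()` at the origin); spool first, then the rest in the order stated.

spool();
translate([0, -575, 0]) bench();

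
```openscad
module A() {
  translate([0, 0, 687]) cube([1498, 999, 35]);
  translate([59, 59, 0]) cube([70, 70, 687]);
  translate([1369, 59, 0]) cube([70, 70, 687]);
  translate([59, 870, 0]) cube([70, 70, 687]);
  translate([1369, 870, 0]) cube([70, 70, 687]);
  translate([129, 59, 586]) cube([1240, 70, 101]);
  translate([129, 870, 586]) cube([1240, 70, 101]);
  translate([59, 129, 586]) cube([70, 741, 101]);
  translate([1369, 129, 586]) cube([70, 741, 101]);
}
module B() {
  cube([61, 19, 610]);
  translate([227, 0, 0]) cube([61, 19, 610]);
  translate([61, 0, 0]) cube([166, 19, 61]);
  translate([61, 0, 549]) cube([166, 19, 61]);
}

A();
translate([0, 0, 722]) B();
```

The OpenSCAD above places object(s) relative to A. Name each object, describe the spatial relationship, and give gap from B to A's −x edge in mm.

The picture frame's min-x is at 0; the table's min-x is 0; gap = 0 mm.

A is a table. B is a picture frame. The picture frame is on top of the table. The gap from the picture frame to the table's −x edge is 0 mm.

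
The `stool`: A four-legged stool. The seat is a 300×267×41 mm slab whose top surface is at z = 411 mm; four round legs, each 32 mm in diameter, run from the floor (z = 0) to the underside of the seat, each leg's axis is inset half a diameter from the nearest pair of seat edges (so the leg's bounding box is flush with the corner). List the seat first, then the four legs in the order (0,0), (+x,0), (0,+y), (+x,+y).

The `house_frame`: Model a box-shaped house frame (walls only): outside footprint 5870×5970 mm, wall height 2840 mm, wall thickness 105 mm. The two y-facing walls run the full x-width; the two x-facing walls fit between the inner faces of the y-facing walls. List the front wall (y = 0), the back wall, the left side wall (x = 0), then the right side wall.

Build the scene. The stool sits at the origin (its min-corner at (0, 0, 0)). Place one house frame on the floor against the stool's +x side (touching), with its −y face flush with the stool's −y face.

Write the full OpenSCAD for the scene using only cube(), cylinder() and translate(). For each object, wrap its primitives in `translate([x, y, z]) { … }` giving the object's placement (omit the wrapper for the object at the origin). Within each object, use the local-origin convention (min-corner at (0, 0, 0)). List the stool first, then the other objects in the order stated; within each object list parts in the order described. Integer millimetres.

translate([0, 0, 370]) cube([300, 267, 41]);
translate([16, 16, 0]) cylinder(h = 370, r = 16);
translate([284, 16, 0]) cylinder(h = 370, r = 16);
translate([16, 251, 0]) cylinder(h = 370, r = 16);
translate([284, 251, 0]) cylinder(h = 370, r = 16);
translate([300, 0, 0]) {
  cube([5870, 105, 2840]);
  translate([0, 5865, 0]) cube([5870, 105, 2840]);
  translate([0, 105, 0]) cube([105, 5760, 2840]);
  translate([5765, 105, 0]) cube([105, 5760, 2840]);
}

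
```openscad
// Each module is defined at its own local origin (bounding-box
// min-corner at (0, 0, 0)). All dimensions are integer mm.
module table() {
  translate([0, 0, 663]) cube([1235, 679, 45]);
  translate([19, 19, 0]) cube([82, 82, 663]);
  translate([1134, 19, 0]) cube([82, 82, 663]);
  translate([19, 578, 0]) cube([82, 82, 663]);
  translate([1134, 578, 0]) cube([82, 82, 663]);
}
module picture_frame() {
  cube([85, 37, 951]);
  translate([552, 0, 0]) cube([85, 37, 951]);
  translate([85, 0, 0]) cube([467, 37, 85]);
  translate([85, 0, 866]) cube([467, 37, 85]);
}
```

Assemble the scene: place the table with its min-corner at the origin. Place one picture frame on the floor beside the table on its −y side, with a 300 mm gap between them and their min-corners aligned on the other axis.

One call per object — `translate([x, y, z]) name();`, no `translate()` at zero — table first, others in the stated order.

table();
translate([0, -337, 0]) picture_frame();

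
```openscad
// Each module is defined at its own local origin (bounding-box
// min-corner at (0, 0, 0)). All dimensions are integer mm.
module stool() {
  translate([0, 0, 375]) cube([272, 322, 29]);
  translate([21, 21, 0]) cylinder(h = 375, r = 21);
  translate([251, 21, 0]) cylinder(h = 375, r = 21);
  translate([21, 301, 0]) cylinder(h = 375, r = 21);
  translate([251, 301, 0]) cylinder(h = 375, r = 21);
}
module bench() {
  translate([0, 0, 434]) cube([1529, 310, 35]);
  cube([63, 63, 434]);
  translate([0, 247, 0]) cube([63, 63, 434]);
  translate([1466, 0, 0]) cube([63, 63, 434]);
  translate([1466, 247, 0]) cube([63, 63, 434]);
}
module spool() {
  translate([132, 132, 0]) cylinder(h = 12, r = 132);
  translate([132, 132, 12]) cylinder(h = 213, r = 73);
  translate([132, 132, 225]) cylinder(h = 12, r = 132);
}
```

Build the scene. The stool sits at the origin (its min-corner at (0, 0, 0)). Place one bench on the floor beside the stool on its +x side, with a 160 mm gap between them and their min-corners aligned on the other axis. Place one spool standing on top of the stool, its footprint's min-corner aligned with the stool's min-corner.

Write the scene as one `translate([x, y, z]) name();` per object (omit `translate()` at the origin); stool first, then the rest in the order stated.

stool();
translate([432, 0, 0]) bench();
translate([0, 0, 404]) spool();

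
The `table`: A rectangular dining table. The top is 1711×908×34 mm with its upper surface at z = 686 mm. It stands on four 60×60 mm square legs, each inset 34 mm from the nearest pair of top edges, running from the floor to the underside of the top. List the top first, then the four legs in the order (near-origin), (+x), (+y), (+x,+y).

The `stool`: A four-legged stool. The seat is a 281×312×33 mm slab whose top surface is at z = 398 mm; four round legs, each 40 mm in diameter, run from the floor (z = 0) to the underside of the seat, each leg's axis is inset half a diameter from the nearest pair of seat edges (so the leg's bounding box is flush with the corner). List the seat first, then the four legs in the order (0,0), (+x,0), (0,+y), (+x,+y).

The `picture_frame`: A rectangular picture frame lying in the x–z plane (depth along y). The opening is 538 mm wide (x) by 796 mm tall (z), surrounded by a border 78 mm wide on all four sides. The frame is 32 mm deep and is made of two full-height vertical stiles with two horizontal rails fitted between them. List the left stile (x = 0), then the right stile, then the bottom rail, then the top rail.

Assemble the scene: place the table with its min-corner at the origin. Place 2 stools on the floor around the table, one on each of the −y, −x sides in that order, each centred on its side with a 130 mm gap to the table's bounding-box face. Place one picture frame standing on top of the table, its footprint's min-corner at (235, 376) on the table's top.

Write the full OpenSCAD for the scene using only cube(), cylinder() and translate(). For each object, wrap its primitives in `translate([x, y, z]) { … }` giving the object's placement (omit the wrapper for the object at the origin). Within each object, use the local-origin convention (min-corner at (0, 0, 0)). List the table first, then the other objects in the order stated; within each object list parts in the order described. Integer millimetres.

translate([0, 0, 652]) cube([1711, 908, 34]);
translate([34, 34, 0]) cube([60, 60, 652]);
translate([1617, 34, 0]) cube([60, 60, 652]);
translate([34, 814, 0]) cube([60, 60, 652]);
translate([1617, 814, 0]) cube([60, 60, 652]);
translate([715, -442, 0]) {
  translate([0, 0, 365]) cube([281, 312, 33]);
  translate([20, 20, 0]) cylinder(h = 365, r = 20);
  translate([261, 20, 0]) cylinder(h = 365, r = 20);
  translate([20, 292, 0]) cylinder(h = 365, r = 20);
  translate([261, 292, 0]) cylinder(h = 365, r = 20);
}
translate([-411, 298, 0]) {
  translate([0, 0, 365]) cube([281, 312, 33]);
  translate([20, 20, 0]) cylinder(h = 365, r = 20);
  translate([261, 20, 0]) cylinder(h = 365, r = 20);
  translate([20, 292, 0]) cylinder(h = 365, r = 20);
  translate([261, 292, 0]) cylinder(h = 365, r = 20);
}
translate([235, 376, 686]) {
  cube([78, 32, 952]);
  translate([616, 0, 0]) cube([78, 32, 952]);
  translate([78, 0, 0]) cube([538, 32, 78]);
  translate([78, 0, 874]) cube([538, 32, 78]);
}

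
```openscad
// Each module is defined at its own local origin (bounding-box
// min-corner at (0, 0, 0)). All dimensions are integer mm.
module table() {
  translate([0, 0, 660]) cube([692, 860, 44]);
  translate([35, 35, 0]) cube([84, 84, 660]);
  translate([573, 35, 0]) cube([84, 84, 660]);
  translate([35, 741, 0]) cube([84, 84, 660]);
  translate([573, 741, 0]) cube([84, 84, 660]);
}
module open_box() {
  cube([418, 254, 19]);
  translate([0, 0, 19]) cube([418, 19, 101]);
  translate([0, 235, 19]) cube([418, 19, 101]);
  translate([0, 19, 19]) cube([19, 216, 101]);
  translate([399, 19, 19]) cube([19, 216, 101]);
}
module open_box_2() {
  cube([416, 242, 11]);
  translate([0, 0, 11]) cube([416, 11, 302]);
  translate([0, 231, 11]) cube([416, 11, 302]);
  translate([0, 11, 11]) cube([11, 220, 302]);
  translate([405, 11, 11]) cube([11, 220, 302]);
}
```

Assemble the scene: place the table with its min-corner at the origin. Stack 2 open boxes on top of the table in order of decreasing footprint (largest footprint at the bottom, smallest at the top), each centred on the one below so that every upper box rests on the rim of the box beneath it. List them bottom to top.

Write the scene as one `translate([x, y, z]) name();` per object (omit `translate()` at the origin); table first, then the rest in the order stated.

table();
translate([137, 303, 704]) open_box();
translate([138, 309, 824]) open_box_2();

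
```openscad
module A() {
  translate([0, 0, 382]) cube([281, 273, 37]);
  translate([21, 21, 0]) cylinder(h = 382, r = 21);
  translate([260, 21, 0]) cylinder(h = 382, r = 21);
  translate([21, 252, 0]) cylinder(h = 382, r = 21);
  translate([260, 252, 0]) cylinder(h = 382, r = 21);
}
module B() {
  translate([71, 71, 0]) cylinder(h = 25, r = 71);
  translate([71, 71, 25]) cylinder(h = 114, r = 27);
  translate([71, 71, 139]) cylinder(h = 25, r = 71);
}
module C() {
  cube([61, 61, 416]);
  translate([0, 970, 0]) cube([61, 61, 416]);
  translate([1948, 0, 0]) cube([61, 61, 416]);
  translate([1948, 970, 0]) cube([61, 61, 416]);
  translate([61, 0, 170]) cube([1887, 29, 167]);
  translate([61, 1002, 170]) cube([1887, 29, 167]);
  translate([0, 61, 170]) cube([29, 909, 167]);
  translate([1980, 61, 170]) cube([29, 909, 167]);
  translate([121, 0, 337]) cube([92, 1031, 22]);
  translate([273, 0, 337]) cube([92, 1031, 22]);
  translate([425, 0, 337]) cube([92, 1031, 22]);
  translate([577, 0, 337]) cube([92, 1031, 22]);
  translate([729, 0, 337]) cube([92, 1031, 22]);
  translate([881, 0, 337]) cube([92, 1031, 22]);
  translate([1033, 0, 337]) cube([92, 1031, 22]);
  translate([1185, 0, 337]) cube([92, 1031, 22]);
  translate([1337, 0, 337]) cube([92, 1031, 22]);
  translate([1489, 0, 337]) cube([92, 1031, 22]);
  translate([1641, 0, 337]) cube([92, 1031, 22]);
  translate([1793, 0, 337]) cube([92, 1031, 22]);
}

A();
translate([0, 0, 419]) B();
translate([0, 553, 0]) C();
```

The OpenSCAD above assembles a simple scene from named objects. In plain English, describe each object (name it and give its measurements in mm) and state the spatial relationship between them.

A is a four-legged stool. The seat is a 281×273×37 mm slab whose top surface is at z = 419 mm; four round legs, each 42 mm in diameter, run from the floor (z = 0) to the underside of the seat, each leg's axis is inset half a diameter from the nearest pair of seat edges (so the leg's bounding box is flush with the corner).

B is a spool: two coaxial disc flanges of radius 71 mm and thickness 25 mm, joined by a core cylinder of radius 27 mm and height 114 mm. The lower flange rests on z = 0 and the three cylinders share a vertical axis.

C is a bed frame 2009 mm long (x) by 1031 mm wide (y). Four 61×61 mm corner posts, 416 mm tall, at the corners of the footprint. Four rails of 29 mm thickness and 167 mm height run between adjacent posts with their undersides at z = 170 mm, their outer faces flush with the outside of the frame (the two x-running rails run between the posts' inner faces; the two y-running rails run between the posts' inner faces). 12 slats, each 92 mm wide (x) and 22 mm thick, lie across the top of the two x-running rails, running the full 1031 mm width of the frame in y; the slats are evenly spaced along x between the inner faces of the end posts with equal gaps (rounded down to the nearest mm) at the −x end and between each pair — any rounding remainder accumulates at the +x end.

The spool is on top of the stool. The bed frame is on the floor beside the stool on its +y side.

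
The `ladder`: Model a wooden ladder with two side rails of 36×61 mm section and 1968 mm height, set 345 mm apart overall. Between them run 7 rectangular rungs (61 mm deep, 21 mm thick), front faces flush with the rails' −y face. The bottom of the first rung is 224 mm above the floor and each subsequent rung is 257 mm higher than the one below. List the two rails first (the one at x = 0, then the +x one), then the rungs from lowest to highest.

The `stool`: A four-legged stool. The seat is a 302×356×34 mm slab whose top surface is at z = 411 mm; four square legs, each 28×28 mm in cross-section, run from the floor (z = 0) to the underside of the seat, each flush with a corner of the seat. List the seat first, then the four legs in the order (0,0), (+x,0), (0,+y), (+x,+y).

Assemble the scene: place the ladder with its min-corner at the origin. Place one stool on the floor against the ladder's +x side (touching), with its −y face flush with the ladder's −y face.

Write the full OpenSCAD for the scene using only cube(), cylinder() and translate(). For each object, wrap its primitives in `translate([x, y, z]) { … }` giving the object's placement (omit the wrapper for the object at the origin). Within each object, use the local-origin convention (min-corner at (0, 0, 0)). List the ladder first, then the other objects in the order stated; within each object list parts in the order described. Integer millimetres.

cube([36, 61, 1968]);
translate([309, 0, 0]) cube([36, 61, 1968]);
translate([36, 0, 224]) cube([273, 61, 21]);
translate([36, 0, 481]) cube([273, 61, 21]);
translate([36, 0, 738]) cube([273, 61, 21]);
translate([36, 0, 995]) cube([273, 61, 21]);
translate([36, 0, 1252]) cube([273, 61, 21]);
translate([36, 0, 1509]) cube([273, 61, 21]);
translate([36, 0, 1766]) cube([273, 61, 21]);
translate([345, 0, 0]) {
  translate([0, 0, 377]) cube([302, 356, 34]);
  cube([28, 28, 377]);
  translate([274, 0, 0]) cube([28, 28, 377]);
  translate([0, 328, 0]) cube([28, 28, 377]);
  translate([274, 328, 0]) cube([28, 28, 377]);
}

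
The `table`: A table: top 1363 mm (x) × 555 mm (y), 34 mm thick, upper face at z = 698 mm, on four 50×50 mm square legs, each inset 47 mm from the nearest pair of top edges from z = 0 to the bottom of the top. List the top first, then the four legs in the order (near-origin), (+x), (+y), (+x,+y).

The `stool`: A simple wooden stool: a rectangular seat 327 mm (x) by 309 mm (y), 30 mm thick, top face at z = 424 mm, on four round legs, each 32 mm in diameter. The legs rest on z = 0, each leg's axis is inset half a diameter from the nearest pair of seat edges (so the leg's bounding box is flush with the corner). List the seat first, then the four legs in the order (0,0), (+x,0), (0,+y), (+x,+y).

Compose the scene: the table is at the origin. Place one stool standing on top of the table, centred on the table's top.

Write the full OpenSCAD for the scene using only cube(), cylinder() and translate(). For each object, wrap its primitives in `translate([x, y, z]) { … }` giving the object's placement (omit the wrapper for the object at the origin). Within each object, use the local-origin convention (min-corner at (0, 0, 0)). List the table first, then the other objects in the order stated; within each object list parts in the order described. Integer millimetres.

translate([0, 0, 664]) cube([1363, 555, 34]);
translate([47, 47, 0]) cube([50, 50, 664]);
translate([1266, 47, 0]) cube([50, 50, 664]);
translate([47, 458, 0]) cube([50, 50, 664]);
translate([1266, 458, 0]) cube([50, 50, 664]);
translate([518, 123, 698]) {
  translate([0, 0, 394]) cube([327, 309, 30]);
  translate([16, 16, 0]) cylinder(h = 394, r = 16);
  translate([311, 16, 0]) cylinder(h = 394, r = 16);
  translate([16, 293, 0]) cylinder(h = 394, r = 16);
  translate([311, 293, 0]) cylinder(h = 394, r = 16);
}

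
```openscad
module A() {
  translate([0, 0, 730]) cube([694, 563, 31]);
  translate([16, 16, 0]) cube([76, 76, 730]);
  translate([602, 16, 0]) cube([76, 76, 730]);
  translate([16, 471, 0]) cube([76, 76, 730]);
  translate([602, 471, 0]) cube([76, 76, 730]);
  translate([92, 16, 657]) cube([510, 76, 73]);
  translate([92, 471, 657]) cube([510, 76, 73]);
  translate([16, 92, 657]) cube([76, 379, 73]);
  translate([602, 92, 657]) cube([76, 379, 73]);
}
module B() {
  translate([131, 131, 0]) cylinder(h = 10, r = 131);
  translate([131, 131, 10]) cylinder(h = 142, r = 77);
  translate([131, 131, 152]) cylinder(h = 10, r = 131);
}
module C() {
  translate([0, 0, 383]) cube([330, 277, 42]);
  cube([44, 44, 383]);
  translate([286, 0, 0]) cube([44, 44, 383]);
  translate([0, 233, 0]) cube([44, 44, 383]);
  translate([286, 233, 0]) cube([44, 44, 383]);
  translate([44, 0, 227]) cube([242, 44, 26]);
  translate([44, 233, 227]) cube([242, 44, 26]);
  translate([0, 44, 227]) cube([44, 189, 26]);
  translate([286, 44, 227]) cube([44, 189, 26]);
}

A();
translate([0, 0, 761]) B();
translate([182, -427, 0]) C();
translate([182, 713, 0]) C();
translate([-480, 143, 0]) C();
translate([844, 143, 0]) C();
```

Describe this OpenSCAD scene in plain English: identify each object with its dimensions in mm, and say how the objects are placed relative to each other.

A is a rectangular dining table. The top is 694×563×31 mm with its upper surface at z = 761 mm. It stands on four 76×76 mm square legs, each inset 16 mm from the nearest pair of top edges, running from the floor to the underside of the top. Four apron rails, 76 mm thick and 73 mm tall, run between adjacent legs with their top edges flush with the underside of the top and their outer faces flush with the legs' outer faces.

B is a spool: two coaxial disc flanges of radius 131 mm and thickness 10 mm, joined by a core cylinder of radius 77 mm and height 142 mm. The lower flange rests on z = 0 and the three cylinders share a vertical axis.

C is a simple wooden stool: a rectangular seat 330 mm (x) by 277 mm (y), 42 mm thick, top face at z = 425 mm, on four square legs, each 44×44 mm in cross-section. The legs rest on z = 0, each flush with a corner of the seat. Four stretchers, 44 mm wide and 26 mm tall, connect adjacent legs with their undersides at z = 227 mm, each running between the inner faces of the legs it joins and aligned with the legs' outer faces on the other axis.

The spool is on top of the table. Four stools sit around the table at the −y, +y, −x, +x sides.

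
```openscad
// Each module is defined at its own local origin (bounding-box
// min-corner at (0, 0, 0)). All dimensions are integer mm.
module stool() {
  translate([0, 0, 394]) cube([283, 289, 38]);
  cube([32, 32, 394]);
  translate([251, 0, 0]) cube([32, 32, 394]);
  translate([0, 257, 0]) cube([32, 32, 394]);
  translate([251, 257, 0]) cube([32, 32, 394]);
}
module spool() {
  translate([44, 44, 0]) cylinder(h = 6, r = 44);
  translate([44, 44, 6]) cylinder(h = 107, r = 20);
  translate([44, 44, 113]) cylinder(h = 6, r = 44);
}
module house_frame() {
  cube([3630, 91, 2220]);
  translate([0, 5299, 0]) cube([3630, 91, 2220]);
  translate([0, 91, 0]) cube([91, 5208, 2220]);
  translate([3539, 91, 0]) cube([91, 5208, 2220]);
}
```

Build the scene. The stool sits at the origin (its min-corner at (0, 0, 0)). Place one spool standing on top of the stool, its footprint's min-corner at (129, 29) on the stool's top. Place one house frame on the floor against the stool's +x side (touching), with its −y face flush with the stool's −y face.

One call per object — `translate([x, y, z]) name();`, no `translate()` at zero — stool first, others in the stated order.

stool();
translate([129, 29, 432]) spool();
translate([283, 0, 0]) house_frame();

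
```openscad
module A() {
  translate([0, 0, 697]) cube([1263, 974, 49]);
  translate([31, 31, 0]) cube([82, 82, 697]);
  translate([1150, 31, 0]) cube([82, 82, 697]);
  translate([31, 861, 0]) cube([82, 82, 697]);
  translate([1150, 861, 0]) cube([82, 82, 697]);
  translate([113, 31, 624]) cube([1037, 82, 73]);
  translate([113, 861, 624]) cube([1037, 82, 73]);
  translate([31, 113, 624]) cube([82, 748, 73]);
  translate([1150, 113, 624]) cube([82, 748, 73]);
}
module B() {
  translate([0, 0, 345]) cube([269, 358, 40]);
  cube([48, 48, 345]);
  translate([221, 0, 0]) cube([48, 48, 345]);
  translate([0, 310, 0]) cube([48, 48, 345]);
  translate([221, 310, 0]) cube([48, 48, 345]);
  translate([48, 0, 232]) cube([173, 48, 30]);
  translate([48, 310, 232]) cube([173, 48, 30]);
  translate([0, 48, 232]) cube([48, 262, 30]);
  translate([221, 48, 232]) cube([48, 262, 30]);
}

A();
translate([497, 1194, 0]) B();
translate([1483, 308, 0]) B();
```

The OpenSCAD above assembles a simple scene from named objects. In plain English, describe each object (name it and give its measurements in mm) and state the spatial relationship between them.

A is a rectangular dining table. The top is 1263×974×49 mm with its upper surface at z = 746 mm. It stands on four 82×82 mm square legs, each inset 31 mm from the nearest pair of top edges, running from the floor to the underside of the top. Four apron rails, 82 mm thick and 73 mm tall, run between adjacent legs with their top edges flush with the underside of the top and their outer faces flush with the legs' outer faces.

B is a four-legged stool. The seat is 269×358 mm, 40 mm thick, top at z = 385 mm. It stands on four square legs, each 48×48 mm in cross-section, from z = 0 to the seat underside, each flush with a corner of the seat. Four stretchers, 48 mm wide and 30 mm tall, connect adjacent legs with their undersides at z = 232 mm, each running between the inner faces of the legs it joins and aligned with the legs' outer faces on the other axis.

Two stools sit around the table at the +y, +x sides.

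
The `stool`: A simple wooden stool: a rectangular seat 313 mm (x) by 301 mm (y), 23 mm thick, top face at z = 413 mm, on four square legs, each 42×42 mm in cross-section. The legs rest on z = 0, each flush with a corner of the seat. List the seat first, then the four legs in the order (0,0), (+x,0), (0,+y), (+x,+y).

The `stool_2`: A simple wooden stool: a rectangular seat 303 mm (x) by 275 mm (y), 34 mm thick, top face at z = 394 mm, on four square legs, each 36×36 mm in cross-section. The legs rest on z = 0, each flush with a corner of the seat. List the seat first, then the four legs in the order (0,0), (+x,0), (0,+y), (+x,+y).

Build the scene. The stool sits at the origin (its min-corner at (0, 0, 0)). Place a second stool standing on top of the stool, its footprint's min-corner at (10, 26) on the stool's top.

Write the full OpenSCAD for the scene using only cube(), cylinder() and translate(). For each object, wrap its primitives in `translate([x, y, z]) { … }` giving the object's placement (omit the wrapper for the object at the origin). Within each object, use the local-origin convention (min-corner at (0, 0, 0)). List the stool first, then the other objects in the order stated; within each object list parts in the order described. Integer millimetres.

translate([0, 0, 390]) cube([313, 301, 23]);
cube([42, 42, 390]);
translate([271, 0, 0]) cube([42, 42, 390]);
translate([0, 259, 0]) cube([42, 42, 390]);
translate([271, 259, 0]) cube([42, 42, 390]);
translate([10, 26, 413]) {
  translate([0, 0, 360]) cube([303, 275, 34]);
  cube([36, 36, 360]);
  translate([267, 0, 0]) cube([36, 36, 360]);
  translate([0, 239, 0]) cube([36, 36, 360]);
  translate([267, 239, 0]) cube([36, 36, 360]);
}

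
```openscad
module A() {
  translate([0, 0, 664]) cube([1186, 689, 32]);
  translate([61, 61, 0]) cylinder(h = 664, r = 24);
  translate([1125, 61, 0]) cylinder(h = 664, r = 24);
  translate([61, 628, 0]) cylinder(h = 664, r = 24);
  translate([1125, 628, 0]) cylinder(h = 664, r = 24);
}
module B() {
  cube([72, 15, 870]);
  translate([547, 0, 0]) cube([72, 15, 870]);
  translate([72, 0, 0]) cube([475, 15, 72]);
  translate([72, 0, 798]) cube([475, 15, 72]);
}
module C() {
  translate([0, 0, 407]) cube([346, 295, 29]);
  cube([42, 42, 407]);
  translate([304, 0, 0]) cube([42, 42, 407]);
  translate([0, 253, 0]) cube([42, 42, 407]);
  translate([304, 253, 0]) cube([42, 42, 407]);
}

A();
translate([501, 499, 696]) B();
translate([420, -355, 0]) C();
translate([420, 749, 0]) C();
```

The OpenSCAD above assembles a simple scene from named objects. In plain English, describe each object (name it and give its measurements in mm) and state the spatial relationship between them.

A is a table with a 1186×689 mm rectangular top, 32 mm thick, top surface at z = 696 mm, supported by four round legs of 48 mm diameter, each leg's bounding box inset 37 mm from the nearest pair of top edges, running from the floor.

B is a picture frame with a 475×726 mm rectangular opening (x by z) and a uniform 72 mm border on every side. Frame depth is 15 mm along y. It is built from two vertical stiles running the full outside height and two horizontal rails spanning the gap between the stiles.

C is a simple wooden stool: a rectangular seat 346 mm (x) by 295 mm (y), 29 mm thick, top face at z = 436 mm, on four square legs, each 42×42 mm in cross-section. The legs rest on z = 0, each flush with a corner of the seat.

The picture frame is on top of the table. Two stools sit around the table at the −y, +y sides.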